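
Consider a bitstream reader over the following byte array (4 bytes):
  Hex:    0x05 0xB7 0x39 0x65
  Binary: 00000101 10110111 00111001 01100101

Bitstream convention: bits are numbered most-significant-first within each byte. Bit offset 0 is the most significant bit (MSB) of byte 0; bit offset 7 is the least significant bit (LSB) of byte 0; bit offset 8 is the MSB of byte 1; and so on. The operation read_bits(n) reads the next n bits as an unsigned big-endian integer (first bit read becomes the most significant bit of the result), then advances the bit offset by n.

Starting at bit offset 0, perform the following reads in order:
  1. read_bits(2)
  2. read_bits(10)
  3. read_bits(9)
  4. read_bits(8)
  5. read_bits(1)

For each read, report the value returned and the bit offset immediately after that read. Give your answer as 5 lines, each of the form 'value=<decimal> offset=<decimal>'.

Read 1: bits[0:2] width=2 -> value=0 (bin 00); offset now 2 = byte 0 bit 2; 30 bits remain
Read 2: bits[2:12] width=10 -> value=91 (bin 0001011011); offset now 12 = byte 1 bit 4; 20 bits remain
Read 3: bits[12:21] width=9 -> value=231 (bin 011100111); offset now 21 = byte 2 bit 5; 11 bits remain
Read 4: bits[21:29] width=8 -> value=44 (bin 00101100); offset now 29 = byte 3 bit 5; 3 bits remain
Read 5: bits[29:30] width=1 -> value=1 (bin 1); offset now 30 = byte 3 bit 6; 2 bits remain

Answer: value=0 offset=2
value=91 offset=12
value=231 offset=21
value=44 offset=29
value=1 offset=30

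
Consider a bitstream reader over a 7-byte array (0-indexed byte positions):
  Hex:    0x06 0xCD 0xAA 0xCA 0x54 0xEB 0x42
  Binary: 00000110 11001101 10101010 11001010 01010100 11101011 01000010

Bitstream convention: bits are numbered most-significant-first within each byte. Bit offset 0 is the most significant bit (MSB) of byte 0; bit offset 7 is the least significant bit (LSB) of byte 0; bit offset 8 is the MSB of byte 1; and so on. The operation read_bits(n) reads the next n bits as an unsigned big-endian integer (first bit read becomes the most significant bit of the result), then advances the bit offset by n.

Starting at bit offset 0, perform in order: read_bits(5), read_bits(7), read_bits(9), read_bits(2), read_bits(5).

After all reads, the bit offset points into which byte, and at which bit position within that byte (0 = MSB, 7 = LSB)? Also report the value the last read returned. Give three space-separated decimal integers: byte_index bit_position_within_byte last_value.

Answer: 3 4 12

Derivation:
Read 1: bits[0:5] width=5 -> value=0 (bin 00000); offset now 5 = byte 0 bit 5; 51 bits remain
Read 2: bits[5:12] width=7 -> value=108 (bin 1101100); offset now 12 = byte 1 bit 4; 44 bits remain
Read 3: bits[12:21] width=9 -> value=437 (bin 110110101); offset now 21 = byte 2 bit 5; 35 bits remain
Read 4: bits[21:23] width=2 -> value=1 (bin 01); offset now 23 = byte 2 bit 7; 33 bits remain
Read 5: bits[23:28] width=5 -> value=12 (bin 01100); offset now 28 = byte 3 bit 4; 28 bits remain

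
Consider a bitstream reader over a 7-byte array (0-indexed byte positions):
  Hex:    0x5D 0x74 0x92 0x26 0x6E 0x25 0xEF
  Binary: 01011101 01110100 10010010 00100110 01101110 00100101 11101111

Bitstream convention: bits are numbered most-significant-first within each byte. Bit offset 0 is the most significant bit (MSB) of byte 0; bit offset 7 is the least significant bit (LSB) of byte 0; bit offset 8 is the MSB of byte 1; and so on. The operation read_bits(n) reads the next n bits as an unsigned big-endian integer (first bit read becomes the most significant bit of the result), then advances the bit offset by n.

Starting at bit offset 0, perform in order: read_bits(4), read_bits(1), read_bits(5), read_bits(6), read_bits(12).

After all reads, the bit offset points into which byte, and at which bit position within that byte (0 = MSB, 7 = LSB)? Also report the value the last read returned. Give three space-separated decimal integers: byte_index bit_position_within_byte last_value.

Read 1: bits[0:4] width=4 -> value=5 (bin 0101); offset now 4 = byte 0 bit 4; 52 bits remain
Read 2: bits[4:5] width=1 -> value=1 (bin 1); offset now 5 = byte 0 bit 5; 51 bits remain
Read 3: bits[5:10] width=5 -> value=21 (bin 10101); offset now 10 = byte 1 bit 2; 46 bits remain
Read 4: bits[10:16] width=6 -> value=52 (bin 110100); offset now 16 = byte 2 bit 0; 40 bits remain
Read 5: bits[16:28] width=12 -> value=2338 (bin 100100100010); offset now 28 = byte 3 bit 4; 28 bits remain

Answer: 3 4 2338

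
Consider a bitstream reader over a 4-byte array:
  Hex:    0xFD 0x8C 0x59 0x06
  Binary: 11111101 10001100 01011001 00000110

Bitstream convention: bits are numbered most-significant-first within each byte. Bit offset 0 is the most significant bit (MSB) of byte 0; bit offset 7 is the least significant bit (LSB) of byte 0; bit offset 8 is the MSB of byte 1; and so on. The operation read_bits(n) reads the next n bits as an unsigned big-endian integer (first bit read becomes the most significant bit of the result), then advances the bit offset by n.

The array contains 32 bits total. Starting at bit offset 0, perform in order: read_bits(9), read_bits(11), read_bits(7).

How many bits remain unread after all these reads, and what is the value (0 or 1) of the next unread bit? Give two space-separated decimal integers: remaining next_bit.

Read 1: bits[0:9] width=9 -> value=507 (bin 111111011); offset now 9 = byte 1 bit 1; 23 bits remain
Read 2: bits[9:20] width=11 -> value=197 (bin 00011000101); offset now 20 = byte 2 bit 4; 12 bits remain
Read 3: bits[20:27] width=7 -> value=72 (bin 1001000); offset now 27 = byte 3 bit 3; 5 bits remain

Answer: 5 0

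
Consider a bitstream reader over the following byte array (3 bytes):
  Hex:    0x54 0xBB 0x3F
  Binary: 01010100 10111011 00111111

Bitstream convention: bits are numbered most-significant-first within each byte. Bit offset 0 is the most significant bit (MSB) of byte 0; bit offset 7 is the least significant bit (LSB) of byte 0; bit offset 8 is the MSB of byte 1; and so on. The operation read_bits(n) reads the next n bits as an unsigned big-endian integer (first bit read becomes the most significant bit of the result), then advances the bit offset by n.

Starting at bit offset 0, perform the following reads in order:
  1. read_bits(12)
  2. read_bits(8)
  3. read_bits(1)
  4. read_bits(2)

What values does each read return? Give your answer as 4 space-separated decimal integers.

Read 1: bits[0:12] width=12 -> value=1355 (bin 010101001011); offset now 12 = byte 1 bit 4; 12 bits remain
Read 2: bits[12:20] width=8 -> value=179 (bin 10110011); offset now 20 = byte 2 bit 4; 4 bits remain
Read 3: bits[20:21] width=1 -> value=1 (bin 1); offset now 21 = byte 2 bit 5; 3 bits remain
Read 4: bits[21:23] width=2 -> value=3 (bin 11); offset now 23 = byte 2 bit 7; 1 bits remain

Answer: 1355 179 1 3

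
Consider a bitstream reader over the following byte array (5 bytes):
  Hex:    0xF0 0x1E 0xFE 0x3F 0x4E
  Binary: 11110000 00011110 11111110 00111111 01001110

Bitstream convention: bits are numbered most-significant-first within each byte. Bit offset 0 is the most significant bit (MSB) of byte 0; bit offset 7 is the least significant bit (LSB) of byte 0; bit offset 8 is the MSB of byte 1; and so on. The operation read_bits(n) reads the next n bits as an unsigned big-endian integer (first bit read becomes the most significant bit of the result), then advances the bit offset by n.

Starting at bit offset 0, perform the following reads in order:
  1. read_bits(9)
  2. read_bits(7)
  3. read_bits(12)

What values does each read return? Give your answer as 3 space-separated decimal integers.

Read 1: bits[0:9] width=9 -> value=480 (bin 111100000); offset now 9 = byte 1 bit 1; 31 bits remain
Read 2: bits[9:16] width=7 -> value=30 (bin 0011110); offset now 16 = byte 2 bit 0; 24 bits remain
Read 3: bits[16:28] width=12 -> value=4067 (bin 111111100011); offset now 28 = byte 3 bit 4; 12 bits remain

Answer: 480 30 4067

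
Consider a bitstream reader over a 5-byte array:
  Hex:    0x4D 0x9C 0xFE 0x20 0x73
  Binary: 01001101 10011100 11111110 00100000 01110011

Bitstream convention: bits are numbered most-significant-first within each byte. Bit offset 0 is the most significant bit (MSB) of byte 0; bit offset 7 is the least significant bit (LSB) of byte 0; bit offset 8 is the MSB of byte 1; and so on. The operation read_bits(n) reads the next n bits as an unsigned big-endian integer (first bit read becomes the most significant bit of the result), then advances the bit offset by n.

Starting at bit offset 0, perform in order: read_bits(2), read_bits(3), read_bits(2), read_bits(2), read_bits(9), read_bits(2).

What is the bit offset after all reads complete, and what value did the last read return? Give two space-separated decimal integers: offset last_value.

Answer: 20 3

Derivation:
Read 1: bits[0:2] width=2 -> value=1 (bin 01); offset now 2 = byte 0 bit 2; 38 bits remain
Read 2: bits[2:5] width=3 -> value=1 (bin 001); offset now 5 = byte 0 bit 5; 35 bits remain
Read 3: bits[5:7] width=2 -> value=2 (bin 10); offset now 7 = byte 0 bit 7; 33 bits remain
Read 4: bits[7:9] width=2 -> value=3 (bin 11); offset now 9 = byte 1 bit 1; 31 bits remain
Read 5: bits[9:18] width=9 -> value=115 (bin 001110011); offset now 18 = byte 2 bit 2; 22 bits remain
Read 6: bits[18:20] width=2 -> value=3 (bin 11); offset now 20 = byte 2 bit 4; 20 bits remain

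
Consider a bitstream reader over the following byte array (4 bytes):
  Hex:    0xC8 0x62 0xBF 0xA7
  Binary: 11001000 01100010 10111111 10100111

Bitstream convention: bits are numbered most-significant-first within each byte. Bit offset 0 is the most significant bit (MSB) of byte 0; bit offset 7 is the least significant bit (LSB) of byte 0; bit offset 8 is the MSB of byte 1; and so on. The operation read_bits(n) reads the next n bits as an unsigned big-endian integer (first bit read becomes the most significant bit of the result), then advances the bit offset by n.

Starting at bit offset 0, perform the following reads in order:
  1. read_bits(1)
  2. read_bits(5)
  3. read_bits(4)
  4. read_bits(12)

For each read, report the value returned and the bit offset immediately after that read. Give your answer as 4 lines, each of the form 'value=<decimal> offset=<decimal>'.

Read 1: bits[0:1] width=1 -> value=1 (bin 1); offset now 1 = byte 0 bit 1; 31 bits remain
Read 2: bits[1:6] width=5 -> value=18 (bin 10010); offset now 6 = byte 0 bit 6; 26 bits remain
Read 3: bits[6:10] width=4 -> value=1 (bin 0001); offset now 10 = byte 1 bit 2; 22 bits remain
Read 4: bits[10:22] width=12 -> value=2223 (bin 100010101111); offset now 22 = byte 2 bit 6; 10 bits remain

Answer: value=1 offset=1
value=18 offset=6
value=1 offset=10
value=2223 offset=22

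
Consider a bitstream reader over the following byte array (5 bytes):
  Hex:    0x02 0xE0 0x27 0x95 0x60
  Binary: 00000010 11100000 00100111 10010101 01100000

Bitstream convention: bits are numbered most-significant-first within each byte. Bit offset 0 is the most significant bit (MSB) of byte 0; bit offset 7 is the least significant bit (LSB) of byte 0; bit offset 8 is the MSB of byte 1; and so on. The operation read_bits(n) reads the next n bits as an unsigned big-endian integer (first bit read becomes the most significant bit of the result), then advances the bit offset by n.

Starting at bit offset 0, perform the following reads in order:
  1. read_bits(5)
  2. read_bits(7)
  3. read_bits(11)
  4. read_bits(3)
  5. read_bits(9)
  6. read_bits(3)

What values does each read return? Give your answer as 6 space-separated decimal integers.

Answer: 0 46 19 6 171 0

Derivation:
Read 1: bits[0:5] width=5 -> value=0 (bin 00000); offset now 5 = byte 0 bit 5; 35 bits remain
Read 2: bits[5:12] width=7 -> value=46 (bin 0101110); offset now 12 = byte 1 bit 4; 28 bits remain
Read 3: bits[12:23] width=11 -> value=19 (bin 00000010011); offset now 23 = byte 2 bit 7; 17 bits remain
Read 4: bits[23:26] width=3 -> value=6 (bin 110); offset now 26 = byte 3 bit 2; 14 bits remain
Read 5: bits[26:35] width=9 -> value=171 (bin 010101011); offset now 35 = byte 4 bit 3; 5 bits remain
Read 6: bits[35:38] width=3 -> value=0 (bin 000); offset now 38 = byte 4 bit 6; 2 bits remain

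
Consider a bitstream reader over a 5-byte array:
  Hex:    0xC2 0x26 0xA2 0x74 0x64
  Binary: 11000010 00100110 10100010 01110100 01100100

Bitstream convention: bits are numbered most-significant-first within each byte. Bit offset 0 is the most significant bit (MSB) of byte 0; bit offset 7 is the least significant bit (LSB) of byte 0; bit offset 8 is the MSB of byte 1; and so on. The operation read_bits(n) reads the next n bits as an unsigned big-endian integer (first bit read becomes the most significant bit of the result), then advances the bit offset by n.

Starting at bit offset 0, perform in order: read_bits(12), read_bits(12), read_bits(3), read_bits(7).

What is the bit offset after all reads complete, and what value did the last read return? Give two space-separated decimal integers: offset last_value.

Read 1: bits[0:12] width=12 -> value=3106 (bin 110000100010); offset now 12 = byte 1 bit 4; 28 bits remain
Read 2: bits[12:24] width=12 -> value=1698 (bin 011010100010); offset now 24 = byte 3 bit 0; 16 bits remain
Read 3: bits[24:27] width=3 -> value=3 (bin 011); offset now 27 = byte 3 bit 3; 13 bits remain
Read 4: bits[27:34] width=7 -> value=81 (bin 1010001); offset now 34 = byte 4 bit 2; 6 bits remain

Answer: 34 81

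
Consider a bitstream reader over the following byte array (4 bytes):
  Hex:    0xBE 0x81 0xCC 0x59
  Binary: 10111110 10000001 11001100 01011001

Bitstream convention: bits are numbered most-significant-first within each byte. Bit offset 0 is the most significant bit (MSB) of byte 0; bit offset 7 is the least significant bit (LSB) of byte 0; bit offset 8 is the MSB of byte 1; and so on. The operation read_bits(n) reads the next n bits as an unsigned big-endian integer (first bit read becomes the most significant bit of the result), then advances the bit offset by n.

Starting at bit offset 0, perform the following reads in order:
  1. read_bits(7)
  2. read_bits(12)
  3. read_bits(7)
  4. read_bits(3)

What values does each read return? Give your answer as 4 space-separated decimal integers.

Read 1: bits[0:7] width=7 -> value=95 (bin 1011111); offset now 7 = byte 0 bit 7; 25 bits remain
Read 2: bits[7:19] width=12 -> value=1038 (bin 010000001110); offset now 19 = byte 2 bit 3; 13 bits remain
Read 3: bits[19:26] width=7 -> value=49 (bin 0110001); offset now 26 = byte 3 bit 2; 6 bits remain
Read 4: bits[26:29] width=3 -> value=3 (bin 011); offset now 29 = byte 3 bit 5; 3 bits remain

Answer: 95 1038 49 3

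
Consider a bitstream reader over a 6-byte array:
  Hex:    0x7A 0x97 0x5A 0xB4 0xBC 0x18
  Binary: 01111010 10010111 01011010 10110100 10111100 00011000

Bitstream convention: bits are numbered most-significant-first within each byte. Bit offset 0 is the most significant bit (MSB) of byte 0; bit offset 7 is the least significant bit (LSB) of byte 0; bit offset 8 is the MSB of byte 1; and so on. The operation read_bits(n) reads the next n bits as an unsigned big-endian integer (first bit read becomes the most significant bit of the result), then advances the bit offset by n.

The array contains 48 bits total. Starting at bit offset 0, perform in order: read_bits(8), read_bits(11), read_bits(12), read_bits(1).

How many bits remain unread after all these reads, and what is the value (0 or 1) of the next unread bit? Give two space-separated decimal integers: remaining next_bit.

Answer: 16 1

Derivation:
Read 1: bits[0:8] width=8 -> value=122 (bin 01111010); offset now 8 = byte 1 bit 0; 40 bits remain
Read 2: bits[8:19] width=11 -> value=1210 (bin 10010111010); offset now 19 = byte 2 bit 3; 29 bits remain
Read 3: bits[19:31] width=12 -> value=3418 (bin 110101011010); offset now 31 = byte 3 bit 7; 17 bits remain
Read 4: bits[31:32] width=1 -> value=0 (bin 0); offset now 32 = byte 4 bit 0; 16 bits remain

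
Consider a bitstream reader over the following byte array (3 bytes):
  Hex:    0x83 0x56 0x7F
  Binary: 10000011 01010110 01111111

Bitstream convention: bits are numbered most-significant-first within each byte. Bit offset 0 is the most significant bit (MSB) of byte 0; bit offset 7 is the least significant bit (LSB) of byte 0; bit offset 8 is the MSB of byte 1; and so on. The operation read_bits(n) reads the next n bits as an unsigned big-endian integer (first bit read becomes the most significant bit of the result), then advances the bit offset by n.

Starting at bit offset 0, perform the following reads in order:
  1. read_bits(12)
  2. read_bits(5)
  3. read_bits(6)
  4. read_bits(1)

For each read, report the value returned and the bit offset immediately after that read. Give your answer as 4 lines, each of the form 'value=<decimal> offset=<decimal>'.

Answer: value=2101 offset=12
value=12 offset=17
value=63 offset=23
value=1 offset=24

Derivation:
Read 1: bits[0:12] width=12 -> value=2101 (bin 100000110101); offset now 12 = byte 1 bit 4; 12 bits remain
Read 2: bits[12:17] width=5 -> value=12 (bin 01100); offset now 17 = byte 2 bit 1; 7 bits remain
Read 3: bits[17:23] width=6 -> value=63 (bin 111111); offset now 23 = byte 2 bit 7; 1 bits remain
Read 4: bits[23:24] width=1 -> value=1 (bin 1); offset now 24 = byte 3 bit 0; 0 bits remain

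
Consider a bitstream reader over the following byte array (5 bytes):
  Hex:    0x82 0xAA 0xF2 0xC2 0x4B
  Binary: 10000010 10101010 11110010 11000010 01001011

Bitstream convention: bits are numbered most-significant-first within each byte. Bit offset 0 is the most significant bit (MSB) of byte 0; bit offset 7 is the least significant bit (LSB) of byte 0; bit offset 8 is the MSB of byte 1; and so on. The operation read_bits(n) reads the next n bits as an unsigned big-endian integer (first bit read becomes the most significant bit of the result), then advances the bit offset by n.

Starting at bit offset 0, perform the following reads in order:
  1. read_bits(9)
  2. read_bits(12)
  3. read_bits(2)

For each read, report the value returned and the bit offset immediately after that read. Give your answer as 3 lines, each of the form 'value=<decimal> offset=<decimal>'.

Answer: value=261 offset=9
value=1374 offset=21
value=1 offset=23

Derivation:
Read 1: bits[0:9] width=9 -> value=261 (bin 100000101); offset now 9 = byte 1 bit 1; 31 bits remain
Read 2: bits[9:21] width=12 -> value=1374 (bin 010101011110); offset now 21 = byte 2 bit 5; 19 bits remain
Read 3: bits[21:23] width=2 -> value=1 (bin 01); offset now 23 = byte 2 bit 7; 17 bits remain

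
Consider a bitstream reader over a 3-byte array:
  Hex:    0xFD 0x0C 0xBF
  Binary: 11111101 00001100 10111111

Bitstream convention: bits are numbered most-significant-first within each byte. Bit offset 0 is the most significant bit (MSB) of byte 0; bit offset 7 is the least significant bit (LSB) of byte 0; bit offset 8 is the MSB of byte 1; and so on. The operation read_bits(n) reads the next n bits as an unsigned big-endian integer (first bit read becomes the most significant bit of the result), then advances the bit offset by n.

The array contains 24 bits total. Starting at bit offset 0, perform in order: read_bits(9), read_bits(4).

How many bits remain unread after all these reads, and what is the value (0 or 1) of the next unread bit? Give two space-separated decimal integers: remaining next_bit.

Answer: 11 1

Derivation:
Read 1: bits[0:9] width=9 -> value=506 (bin 111111010); offset now 9 = byte 1 bit 1; 15 bits remain
Read 2: bits[9:13] width=4 -> value=1 (bin 0001); offset now 13 = byte 1 bit 5; 11 bits remain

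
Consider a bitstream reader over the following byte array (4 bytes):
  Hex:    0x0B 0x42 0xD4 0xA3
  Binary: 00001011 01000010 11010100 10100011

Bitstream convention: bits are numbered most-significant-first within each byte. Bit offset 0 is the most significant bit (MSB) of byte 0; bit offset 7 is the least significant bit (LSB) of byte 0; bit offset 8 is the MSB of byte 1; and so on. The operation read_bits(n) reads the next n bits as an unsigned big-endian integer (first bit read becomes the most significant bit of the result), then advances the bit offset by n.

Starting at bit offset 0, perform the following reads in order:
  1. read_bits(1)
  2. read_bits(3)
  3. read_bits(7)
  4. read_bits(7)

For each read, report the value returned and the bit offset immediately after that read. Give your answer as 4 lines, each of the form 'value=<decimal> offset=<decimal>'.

Read 1: bits[0:1] width=1 -> value=0 (bin 0); offset now 1 = byte 0 bit 1; 31 bits remain
Read 2: bits[1:4] width=3 -> value=0 (bin 000); offset now 4 = byte 0 bit 4; 28 bits remain
Read 3: bits[4:11] width=7 -> value=90 (bin 1011010); offset now 11 = byte 1 bit 3; 21 bits remain
Read 4: bits[11:18] width=7 -> value=11 (bin 0001011); offset now 18 = byte 2 bit 2; 14 bits remain

Answer: value=0 offset=1
value=0 offset=4
value=90 offset=11
value=11 offset=18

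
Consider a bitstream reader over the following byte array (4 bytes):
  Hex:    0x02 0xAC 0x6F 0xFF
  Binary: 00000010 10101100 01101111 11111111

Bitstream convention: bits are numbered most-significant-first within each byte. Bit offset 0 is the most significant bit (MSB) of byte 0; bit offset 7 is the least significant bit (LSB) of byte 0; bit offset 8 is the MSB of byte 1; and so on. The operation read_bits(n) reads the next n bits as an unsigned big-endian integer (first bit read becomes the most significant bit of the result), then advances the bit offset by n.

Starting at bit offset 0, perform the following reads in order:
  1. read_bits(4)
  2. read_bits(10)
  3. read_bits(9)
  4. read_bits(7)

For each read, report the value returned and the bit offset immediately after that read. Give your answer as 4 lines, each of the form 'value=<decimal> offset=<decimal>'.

Answer: value=0 offset=4
value=171 offset=14
value=55 offset=23
value=127 offset=30

Derivation:
Read 1: bits[0:4] width=4 -> value=0 (bin 0000); offset now 4 = byte 0 bit 4; 28 bits remain
Read 2: bits[4:14] width=10 -> value=171 (bin 0010101011); offset now 14 = byte 1 bit 6; 18 bits remain
Read 3: bits[14:23] width=9 -> value=55 (bin 000110111); offset now 23 = byte 2 bit 7; 9 bits remain
Read 4: bits[23:30] width=7 -> value=127 (bin 1111111); offset now 30 = byte 3 bit 6; 2 bits remain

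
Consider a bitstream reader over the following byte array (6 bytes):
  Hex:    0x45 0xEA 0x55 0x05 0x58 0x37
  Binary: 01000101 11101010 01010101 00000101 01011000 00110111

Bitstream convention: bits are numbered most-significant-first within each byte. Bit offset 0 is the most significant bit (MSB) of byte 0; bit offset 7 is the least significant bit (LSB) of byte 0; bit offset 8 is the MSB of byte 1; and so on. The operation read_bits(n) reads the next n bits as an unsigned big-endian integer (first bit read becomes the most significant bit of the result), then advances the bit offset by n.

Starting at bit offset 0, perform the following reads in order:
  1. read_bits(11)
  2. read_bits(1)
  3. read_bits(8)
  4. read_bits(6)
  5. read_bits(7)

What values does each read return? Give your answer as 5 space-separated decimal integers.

Read 1: bits[0:11] width=11 -> value=559 (bin 01000101111); offset now 11 = byte 1 bit 3; 37 bits remain
Read 2: bits[11:12] width=1 -> value=0 (bin 0); offset now 12 = byte 1 bit 4; 36 bits remain
Read 3: bits[12:20] width=8 -> value=165 (bin 10100101); offset now 20 = byte 2 bit 4; 28 bits remain
Read 4: bits[20:26] width=6 -> value=20 (bin 010100); offset now 26 = byte 3 bit 2; 22 bits remain
Read 5: bits[26:33] width=7 -> value=10 (bin 0001010); offset now 33 = byte 4 bit 1; 15 bits remain

Answer: 559 0 165 20 10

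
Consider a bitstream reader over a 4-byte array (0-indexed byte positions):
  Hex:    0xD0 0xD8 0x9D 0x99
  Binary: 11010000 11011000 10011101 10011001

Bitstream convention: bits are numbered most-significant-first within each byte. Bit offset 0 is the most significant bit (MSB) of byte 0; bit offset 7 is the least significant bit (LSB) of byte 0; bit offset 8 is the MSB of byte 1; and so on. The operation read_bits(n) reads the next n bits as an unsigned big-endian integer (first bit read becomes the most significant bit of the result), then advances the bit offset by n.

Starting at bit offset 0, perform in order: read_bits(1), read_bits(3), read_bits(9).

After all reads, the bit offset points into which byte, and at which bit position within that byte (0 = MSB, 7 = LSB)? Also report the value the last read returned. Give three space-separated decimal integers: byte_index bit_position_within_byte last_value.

Answer: 1 5 27

Derivation:
Read 1: bits[0:1] width=1 -> value=1 (bin 1); offset now 1 = byte 0 bit 1; 31 bits remain
Read 2: bits[1:4] width=3 -> value=5 (bin 101); offset now 4 = byte 0 bit 4; 28 bits remain
Read 3: bits[4:13] width=9 -> value=27 (bin 000011011); offset now 13 = byte 1 bit 5; 19 bits remain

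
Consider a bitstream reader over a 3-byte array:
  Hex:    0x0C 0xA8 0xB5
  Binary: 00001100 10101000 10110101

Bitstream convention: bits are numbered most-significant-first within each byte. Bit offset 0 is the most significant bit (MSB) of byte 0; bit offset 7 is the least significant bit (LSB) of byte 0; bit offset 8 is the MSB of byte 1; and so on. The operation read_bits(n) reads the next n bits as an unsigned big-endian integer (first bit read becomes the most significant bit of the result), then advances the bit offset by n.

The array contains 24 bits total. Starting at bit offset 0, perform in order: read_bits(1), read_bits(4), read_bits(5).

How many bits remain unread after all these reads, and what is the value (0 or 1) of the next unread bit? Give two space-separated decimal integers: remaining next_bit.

Read 1: bits[0:1] width=1 -> value=0 (bin 0); offset now 1 = byte 0 bit 1; 23 bits remain
Read 2: bits[1:5] width=4 -> value=1 (bin 0001); offset now 5 = byte 0 bit 5; 19 bits remain
Read 3: bits[5:10] width=5 -> value=18 (bin 10010); offset now 10 = byte 1 bit 2; 14 bits remain

Answer: 14 1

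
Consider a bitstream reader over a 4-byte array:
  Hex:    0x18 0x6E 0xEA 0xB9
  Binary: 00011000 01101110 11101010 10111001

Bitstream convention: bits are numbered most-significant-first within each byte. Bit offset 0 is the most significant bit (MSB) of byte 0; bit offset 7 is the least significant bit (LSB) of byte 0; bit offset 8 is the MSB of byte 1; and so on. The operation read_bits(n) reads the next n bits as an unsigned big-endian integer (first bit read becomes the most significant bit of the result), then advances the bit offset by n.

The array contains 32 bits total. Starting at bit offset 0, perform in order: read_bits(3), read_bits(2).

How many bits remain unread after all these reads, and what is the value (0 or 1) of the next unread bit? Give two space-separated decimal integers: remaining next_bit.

Answer: 27 0

Derivation:
Read 1: bits[0:3] width=3 -> value=0 (bin 000); offset now 3 = byte 0 bit 3; 29 bits remain
Read 2: bits[3:5] width=2 -> value=3 (bin 11); offset now 5 = byte 0 bit 5; 27 bits remain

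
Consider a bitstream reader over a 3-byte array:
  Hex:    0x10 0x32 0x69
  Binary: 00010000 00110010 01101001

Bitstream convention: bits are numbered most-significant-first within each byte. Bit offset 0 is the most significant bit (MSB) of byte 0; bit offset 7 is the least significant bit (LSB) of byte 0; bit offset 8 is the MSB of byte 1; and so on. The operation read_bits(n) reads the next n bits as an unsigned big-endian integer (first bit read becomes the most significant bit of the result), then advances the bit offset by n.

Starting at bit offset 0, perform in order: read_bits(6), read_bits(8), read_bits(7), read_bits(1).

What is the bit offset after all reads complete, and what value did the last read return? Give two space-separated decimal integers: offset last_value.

Answer: 22 0

Derivation:
Read 1: bits[0:6] width=6 -> value=4 (bin 000100); offset now 6 = byte 0 bit 6; 18 bits remain
Read 2: bits[6:14] width=8 -> value=12 (bin 00001100); offset now 14 = byte 1 bit 6; 10 bits remain
Read 3: bits[14:21] width=7 -> value=77 (bin 1001101); offset now 21 = byte 2 bit 5; 3 bits remain
Read 4: bits[21:22] width=1 -> value=0 (bin 0); offset now 22 = byte 2 bit 6; 2 bits remain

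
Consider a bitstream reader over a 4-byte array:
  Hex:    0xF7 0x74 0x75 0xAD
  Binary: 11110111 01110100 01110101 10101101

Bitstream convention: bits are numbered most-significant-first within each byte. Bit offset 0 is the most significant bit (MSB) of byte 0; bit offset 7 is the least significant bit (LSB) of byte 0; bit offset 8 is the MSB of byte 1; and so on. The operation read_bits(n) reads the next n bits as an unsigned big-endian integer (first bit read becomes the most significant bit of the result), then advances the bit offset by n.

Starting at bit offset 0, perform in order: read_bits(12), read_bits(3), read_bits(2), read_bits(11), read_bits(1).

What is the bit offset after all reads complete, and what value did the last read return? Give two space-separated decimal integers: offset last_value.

Read 1: bits[0:12] width=12 -> value=3959 (bin 111101110111); offset now 12 = byte 1 bit 4; 20 bits remain
Read 2: bits[12:15] width=3 -> value=2 (bin 010); offset now 15 = byte 1 bit 7; 17 bits remain
Read 3: bits[15:17] width=2 -> value=0 (bin 00); offset now 17 = byte 2 bit 1; 15 bits remain
Read 4: bits[17:28] width=11 -> value=1882 (bin 11101011010); offset now 28 = byte 3 bit 4; 4 bits remain
Read 5: bits[28:29] width=1 -> value=1 (bin 1); offset now 29 = byte 3 bit 5; 3 bits remain

Answer: 29 1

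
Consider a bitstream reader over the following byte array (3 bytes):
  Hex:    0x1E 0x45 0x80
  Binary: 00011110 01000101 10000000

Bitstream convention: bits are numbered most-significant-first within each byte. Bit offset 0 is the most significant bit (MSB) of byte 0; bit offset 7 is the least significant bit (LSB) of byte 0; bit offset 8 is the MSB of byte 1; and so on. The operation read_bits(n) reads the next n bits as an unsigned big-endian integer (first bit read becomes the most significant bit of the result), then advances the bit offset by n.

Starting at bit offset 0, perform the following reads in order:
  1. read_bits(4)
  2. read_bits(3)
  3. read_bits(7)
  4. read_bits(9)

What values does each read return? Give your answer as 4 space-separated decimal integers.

Answer: 1 7 17 192

Derivation:
Read 1: bits[0:4] width=4 -> value=1 (bin 0001); offset now 4 = byte 0 bit 4; 20 bits remain
Read 2: bits[4:7] width=3 -> value=7 (bin 111); offset now 7 = byte 0 bit 7; 17 bits remain
Read 3: bits[7:14] width=7 -> value=17 (bin 0010001); offset now 14 = byte 1 bit 6; 10 bits remain
Read 4: bits[14:23] width=9 -> value=192 (bin 011000000); offset now 23 = byte 2 bit 7; 1 bits remain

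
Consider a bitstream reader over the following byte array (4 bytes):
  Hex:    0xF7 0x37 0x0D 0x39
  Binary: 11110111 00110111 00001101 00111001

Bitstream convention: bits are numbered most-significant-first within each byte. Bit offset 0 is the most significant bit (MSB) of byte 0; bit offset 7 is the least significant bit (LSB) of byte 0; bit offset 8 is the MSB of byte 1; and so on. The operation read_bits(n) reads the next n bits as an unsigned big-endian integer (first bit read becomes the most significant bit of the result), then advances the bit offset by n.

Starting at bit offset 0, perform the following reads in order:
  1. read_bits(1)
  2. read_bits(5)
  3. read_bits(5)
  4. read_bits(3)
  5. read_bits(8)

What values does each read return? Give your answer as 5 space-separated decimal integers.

Read 1: bits[0:1] width=1 -> value=1 (bin 1); offset now 1 = byte 0 bit 1; 31 bits remain
Read 2: bits[1:6] width=5 -> value=29 (bin 11101); offset now 6 = byte 0 bit 6; 26 bits remain
Read 3: bits[6:11] width=5 -> value=25 (bin 11001); offset now 11 = byte 1 bit 3; 21 bits remain
Read 4: bits[11:14] width=3 -> value=5 (bin 101); offset now 14 = byte 1 bit 6; 18 bits remain
Read 5: bits[14:22] width=8 -> value=195 (bin 11000011); offset now 22 = byte 2 bit 6; 10 bits remain

Answer: 1 29 25 5 195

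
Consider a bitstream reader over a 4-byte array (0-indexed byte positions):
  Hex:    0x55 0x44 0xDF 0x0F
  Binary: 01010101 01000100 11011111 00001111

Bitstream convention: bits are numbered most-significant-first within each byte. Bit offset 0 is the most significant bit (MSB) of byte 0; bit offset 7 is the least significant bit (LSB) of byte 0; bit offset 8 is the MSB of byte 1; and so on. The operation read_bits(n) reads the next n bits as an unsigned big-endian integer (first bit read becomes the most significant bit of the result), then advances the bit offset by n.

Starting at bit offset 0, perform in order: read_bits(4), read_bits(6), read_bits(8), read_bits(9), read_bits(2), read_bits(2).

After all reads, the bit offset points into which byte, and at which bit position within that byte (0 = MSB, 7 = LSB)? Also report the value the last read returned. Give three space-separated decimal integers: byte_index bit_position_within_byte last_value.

Answer: 3 7 3

Derivation:
Read 1: bits[0:4] width=4 -> value=5 (bin 0101); offset now 4 = byte 0 bit 4; 28 bits remain
Read 2: bits[4:10] width=6 -> value=21 (bin 010101); offset now 10 = byte 1 bit 2; 22 bits remain
Read 3: bits[10:18] width=8 -> value=19 (bin 00010011); offset now 18 = byte 2 bit 2; 14 bits remain
Read 4: bits[18:27] width=9 -> value=248 (bin 011111000); offset now 27 = byte 3 bit 3; 5 bits remain
Read 5: bits[27:29] width=2 -> value=1 (bin 01); offset now 29 = byte 3 bit 5; 3 bits remain
Read 6: bits[29:31] width=2 -> value=3 (bin 11); offset now 31 = byte 3 bit 7; 1 bits remain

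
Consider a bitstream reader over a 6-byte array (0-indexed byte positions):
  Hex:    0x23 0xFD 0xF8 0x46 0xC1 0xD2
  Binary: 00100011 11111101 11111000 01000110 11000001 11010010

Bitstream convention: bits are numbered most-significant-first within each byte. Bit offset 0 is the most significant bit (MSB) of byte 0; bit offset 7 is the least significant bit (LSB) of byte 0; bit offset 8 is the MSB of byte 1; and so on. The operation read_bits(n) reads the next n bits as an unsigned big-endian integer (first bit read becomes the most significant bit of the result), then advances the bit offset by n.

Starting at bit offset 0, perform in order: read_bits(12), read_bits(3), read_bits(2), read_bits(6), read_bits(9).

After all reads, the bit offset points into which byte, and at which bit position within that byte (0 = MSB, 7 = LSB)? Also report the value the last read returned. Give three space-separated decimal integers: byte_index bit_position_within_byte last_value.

Answer: 4 0 70

Derivation:
Read 1: bits[0:12] width=12 -> value=575 (bin 001000111111); offset now 12 = byte 1 bit 4; 36 bits remain
Read 2: bits[12:15] width=3 -> value=6 (bin 110); offset now 15 = byte 1 bit 7; 33 bits remain
Read 3: bits[15:17] width=2 -> value=3 (bin 11); offset now 17 = byte 2 bit 1; 31 bits remain
Read 4: bits[17:23] width=6 -> value=60 (bin 111100); offset now 23 = byte 2 bit 7; 25 bits remain
Read 5: bits[23:32] width=9 -> value=70 (bin 001000110); offset now 32 = byte 4 bit 0; 16 bits remain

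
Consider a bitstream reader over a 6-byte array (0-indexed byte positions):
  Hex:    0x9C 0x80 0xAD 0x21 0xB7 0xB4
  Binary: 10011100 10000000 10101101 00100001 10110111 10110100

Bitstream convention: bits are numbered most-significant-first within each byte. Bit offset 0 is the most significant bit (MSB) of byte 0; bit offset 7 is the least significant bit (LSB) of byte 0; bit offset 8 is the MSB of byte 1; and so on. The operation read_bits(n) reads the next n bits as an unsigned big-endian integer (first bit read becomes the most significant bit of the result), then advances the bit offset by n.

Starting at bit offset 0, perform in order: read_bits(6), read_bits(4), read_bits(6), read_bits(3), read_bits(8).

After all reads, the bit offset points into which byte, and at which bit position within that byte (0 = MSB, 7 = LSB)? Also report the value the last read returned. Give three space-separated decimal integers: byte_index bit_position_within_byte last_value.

Answer: 3 3 105

Derivation:
Read 1: bits[0:6] width=6 -> value=39 (bin 100111); offset now 6 = byte 0 bit 6; 42 bits remain
Read 2: bits[6:10] width=4 -> value=2 (bin 0010); offset now 10 = byte 1 bit 2; 38 bits remain
Read 3: bits[10:16] width=6 -> value=0 (bin 000000); offset now 16 = byte 2 bit 0; 32 bits remain
Read 4: bits[16:19] width=3 -> value=5 (bin 101); offset now 19 = byte 2 bit 3; 29 bits remain
Read 5: bits[19:27] width=8 -> value=105 (bin 01101001); offset now 27 = byte 3 bit 3; 21 bits remain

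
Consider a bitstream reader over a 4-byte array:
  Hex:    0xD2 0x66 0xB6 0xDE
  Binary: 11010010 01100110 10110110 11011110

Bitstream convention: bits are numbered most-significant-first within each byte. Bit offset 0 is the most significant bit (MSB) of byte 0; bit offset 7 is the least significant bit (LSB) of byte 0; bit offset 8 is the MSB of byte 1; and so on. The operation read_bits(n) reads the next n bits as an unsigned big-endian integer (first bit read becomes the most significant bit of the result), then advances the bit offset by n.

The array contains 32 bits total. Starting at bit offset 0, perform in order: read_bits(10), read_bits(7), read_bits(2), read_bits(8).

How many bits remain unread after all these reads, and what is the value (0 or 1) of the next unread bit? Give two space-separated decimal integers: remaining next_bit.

Answer: 5 1

Derivation:
Read 1: bits[0:10] width=10 -> value=841 (bin 1101001001); offset now 10 = byte 1 bit 2; 22 bits remain
Read 2: bits[10:17] width=7 -> value=77 (bin 1001101); offset now 17 = byte 2 bit 1; 15 bits remain
Read 3: bits[17:19] width=2 -> value=1 (bin 01); offset now 19 = byte 2 bit 3; 13 bits remain
Read 4: bits[19:27] width=8 -> value=182 (bin 10110110); offset now 27 = byte 3 bit 3; 5 bits remain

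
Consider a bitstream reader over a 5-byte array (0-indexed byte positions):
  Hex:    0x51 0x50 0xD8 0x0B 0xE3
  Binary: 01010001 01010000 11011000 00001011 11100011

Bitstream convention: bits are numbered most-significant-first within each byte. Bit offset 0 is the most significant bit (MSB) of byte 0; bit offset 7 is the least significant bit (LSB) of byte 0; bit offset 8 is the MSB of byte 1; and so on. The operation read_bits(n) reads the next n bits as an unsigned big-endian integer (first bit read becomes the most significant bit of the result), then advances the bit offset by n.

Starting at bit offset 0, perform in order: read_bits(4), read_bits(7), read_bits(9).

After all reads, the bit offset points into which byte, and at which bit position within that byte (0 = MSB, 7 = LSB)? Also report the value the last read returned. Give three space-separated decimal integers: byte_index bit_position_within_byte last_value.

Answer: 2 4 269

Derivation:
Read 1: bits[0:4] width=4 -> value=5 (bin 0101); offset now 4 = byte 0 bit 4; 36 bits remain
Read 2: bits[4:11] width=7 -> value=10 (bin 0001010); offset now 11 = byte 1 bit 3; 29 bits remain
Read 3: bits[11:20] width=9 -> value=269 (bin 100001101); offset now 20 = byte 2 bit 4; 20 bits remain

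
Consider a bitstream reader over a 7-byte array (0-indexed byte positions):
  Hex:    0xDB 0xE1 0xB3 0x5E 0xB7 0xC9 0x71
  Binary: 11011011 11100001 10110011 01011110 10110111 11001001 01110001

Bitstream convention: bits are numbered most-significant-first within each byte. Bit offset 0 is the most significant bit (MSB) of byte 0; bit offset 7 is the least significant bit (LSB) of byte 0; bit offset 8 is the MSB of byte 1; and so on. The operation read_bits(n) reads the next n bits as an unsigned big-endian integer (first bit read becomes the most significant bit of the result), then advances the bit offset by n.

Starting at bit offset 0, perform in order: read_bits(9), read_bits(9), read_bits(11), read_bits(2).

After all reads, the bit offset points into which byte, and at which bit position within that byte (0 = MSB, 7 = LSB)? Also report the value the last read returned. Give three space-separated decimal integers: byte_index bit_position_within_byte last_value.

Read 1: bits[0:9] width=9 -> value=439 (bin 110110111); offset now 9 = byte 1 bit 1; 47 bits remain
Read 2: bits[9:18] width=9 -> value=390 (bin 110000110); offset now 18 = byte 2 bit 2; 38 bits remain
Read 3: bits[18:29] width=11 -> value=1643 (bin 11001101011); offset now 29 = byte 3 bit 5; 27 bits remain
Read 4: bits[29:31] width=2 -> value=3 (bin 11); offset now 31 = byte 3 bit 7; 25 bits remain

Answer: 3 7 3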